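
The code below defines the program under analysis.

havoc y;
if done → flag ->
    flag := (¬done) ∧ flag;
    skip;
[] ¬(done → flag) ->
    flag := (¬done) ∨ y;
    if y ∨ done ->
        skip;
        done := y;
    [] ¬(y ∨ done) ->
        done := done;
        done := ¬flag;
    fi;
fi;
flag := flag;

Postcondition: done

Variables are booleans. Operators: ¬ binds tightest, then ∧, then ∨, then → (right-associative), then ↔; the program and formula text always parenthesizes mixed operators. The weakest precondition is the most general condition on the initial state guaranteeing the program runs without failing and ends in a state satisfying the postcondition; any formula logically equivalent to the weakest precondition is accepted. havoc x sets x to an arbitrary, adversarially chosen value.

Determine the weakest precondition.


Working backward. After the program, done must hold.
Before flag := flag: done
Then branch requires done; else branch requires ((y ∨ done) → y) ∧ ((¬(y ∨ done)) → (¬((¬done) ∨ y))).
Before the if: ((done → flag) → done) ∧ ((¬(done → flag)) → (((y ∨ done) → y) ∧ ((¬(y ∨ done)) → (¬((¬done) ∨ y)))))
Before havoc y: ((done → flag) → done) ∧ ((¬(done → flag)) → ((¬done) ∧ ((¬done) → done)))
Answer: WP = ((done → flag) → done) ∧ ((¬(done → flag)) → ((¬done) ∧ ((¬done) → done)))


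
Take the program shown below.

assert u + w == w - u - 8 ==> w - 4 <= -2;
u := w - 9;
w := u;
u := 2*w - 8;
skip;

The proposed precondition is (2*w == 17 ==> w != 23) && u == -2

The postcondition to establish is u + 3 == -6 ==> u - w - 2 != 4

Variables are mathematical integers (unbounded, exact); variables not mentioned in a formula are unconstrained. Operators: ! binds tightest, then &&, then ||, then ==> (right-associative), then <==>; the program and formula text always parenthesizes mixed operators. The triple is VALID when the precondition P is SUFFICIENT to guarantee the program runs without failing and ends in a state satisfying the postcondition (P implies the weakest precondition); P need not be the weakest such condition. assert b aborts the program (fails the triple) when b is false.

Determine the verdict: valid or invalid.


Working backward. After the program, the postcondition u + 3 == -6 ==> u - w - 2 != 4 must hold; in canonical form it is u == -9 ==> u != w + 6.
Before skip: u == -9 ==> u != w + 6
Before u := 2*w - 8: 2*w == -1 ==> w != 14
Before w := u: 2*u == -1 ==> u != 14
Before u := w - 9: 2*w == 17 ==> w != 23
Before assert u + w == w - u - 8 ==> w - 4 <= -2: (2*u == -8 ==> w <= 2) && (2*w == 17 ==> w != 23)
The weakest precondition is (2*u == -8 ==> w <= 2) && (2*w == 17 ==> w != 23).
Check whether (2*w == 17 ==> w != 23) && u == -2 implies it.
Every state satisfying the precondition satisfies the weakest precondition: the implication holds.
Answer: valid


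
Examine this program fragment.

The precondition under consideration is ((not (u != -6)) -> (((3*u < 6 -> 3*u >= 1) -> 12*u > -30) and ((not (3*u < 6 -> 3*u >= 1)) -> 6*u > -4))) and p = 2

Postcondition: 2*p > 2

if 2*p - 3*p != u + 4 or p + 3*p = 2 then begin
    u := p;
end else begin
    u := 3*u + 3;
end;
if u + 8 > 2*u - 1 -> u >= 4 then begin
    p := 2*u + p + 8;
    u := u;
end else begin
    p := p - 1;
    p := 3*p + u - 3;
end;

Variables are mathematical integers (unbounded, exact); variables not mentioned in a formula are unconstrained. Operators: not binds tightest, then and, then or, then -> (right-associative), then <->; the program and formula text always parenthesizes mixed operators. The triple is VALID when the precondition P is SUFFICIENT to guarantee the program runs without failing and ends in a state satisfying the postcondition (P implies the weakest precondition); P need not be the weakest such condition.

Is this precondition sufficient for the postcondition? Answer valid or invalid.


Working backward. After the program, 2*p > 2 must hold.
Then branch requires 2*p + 4*u > -14; else branch requires 6*p + 2*u > 14.
Before the if: ((u < 9 -> u >= 4) -> 2*p + 4*u > -14) and ((not (u < 9 -> u >= 4)) -> 6*p + 2*u > 14)
Then branch requires ((p < 9 -> p >= 4) -> 6*p > -14) and ((not (p < 9 -> p >= 4)) -> 8*p > 14); else branch requires ((3*u < 6 -> 3*u >= 1) -> 2*p + 12*u > -26) and ((not (3*u < 6 -> 3*u >= 1)) -> 6*p + 6*u > 8).
Before the if: ((p + u != -4 or 4*p = 2) -> (((p < 9 -> p >= 4) -> 6*p > -14) and ((not (p < 9 -> p >= 4)) -> 8*p > 14))) and ((not (p + u != -4 or 4*p = 2)) -> (((3*u < 6 -> 3*u >= 1) -> 2*p + 12*u > -26) and ((not (3*u < 6 -> 3*u >= 1)) -> 6*p + 6*u > 8)))
The weakest precondition is ((p + u != -4 or 4*p = 2) -> (((p < 9 -> p >= 4) -> 6*p > -14) and ((not (p < 9 -> p >= 4)) -> 8*p > 14))) and ((not (p + u != -4 or 4*p = 2)) -> (((3*u < 6 -> 3*u >= 1) -> 2*p + 12*u > -26) and ((not (3*u < 6 -> 3*u >= 1)) -> 6*p + 6*u > 8))).
Check whether ((not (u != -6)) -> (((3*u < 6 -> 3*u >= 1) -> 12*u > -30) and ((not (3*u < 6 -> 3*u >= 1)) -> 6*u > -4))) and p = 2 implies it.
Every state satisfying the precondition satisfies the weakest precondition: the implication holds.
Answer: valid


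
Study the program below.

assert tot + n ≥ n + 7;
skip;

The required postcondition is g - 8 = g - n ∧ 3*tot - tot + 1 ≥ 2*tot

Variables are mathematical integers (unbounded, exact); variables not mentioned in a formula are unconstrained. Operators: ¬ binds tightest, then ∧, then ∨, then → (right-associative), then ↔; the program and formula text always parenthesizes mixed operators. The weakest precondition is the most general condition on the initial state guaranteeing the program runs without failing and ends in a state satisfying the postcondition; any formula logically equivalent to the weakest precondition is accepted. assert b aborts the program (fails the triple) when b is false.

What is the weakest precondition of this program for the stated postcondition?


Working backward. After the program, the postcondition g - 8 = g - n ∧ 3*tot - tot + 1 ≥ 2*tot must hold; in canonical form it is n = 8.
Before skip: n = 8
Before assert tot + n ≥ n + 7: tot ≥ 7 ∧ n = 8
Answer: WP = tot ≥ 7 ∧ n = 8


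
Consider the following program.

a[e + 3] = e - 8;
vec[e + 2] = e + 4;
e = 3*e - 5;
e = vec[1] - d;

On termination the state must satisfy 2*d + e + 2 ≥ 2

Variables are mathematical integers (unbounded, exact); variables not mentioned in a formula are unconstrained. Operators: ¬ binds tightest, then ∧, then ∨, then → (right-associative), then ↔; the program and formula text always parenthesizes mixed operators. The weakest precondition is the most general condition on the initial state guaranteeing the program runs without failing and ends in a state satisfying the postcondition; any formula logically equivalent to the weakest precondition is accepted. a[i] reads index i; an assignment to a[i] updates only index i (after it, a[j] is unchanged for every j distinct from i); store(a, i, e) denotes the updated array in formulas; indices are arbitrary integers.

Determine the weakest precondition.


Working backward. After the program, the postcondition 2*d + e + 2 ≥ 2 must hold; in canonical form it is 2*d + e ≥ 0.
Before e := vec[1] - d: vec[1] + d ≥ 0
Before e := 3*e - 5: vec[1] + d ≥ 0
Before vec[e + 2] := e + 4: store(vec, e + 2, e + 4)[1] + d ≥ 0
Before a[e + 3] := e - 8: store(vec, e + 2, e + 4)[1] + d ≥ 0
Answer: WP = store(vec, e + 2, e + 4)[1] + d ≥ 0


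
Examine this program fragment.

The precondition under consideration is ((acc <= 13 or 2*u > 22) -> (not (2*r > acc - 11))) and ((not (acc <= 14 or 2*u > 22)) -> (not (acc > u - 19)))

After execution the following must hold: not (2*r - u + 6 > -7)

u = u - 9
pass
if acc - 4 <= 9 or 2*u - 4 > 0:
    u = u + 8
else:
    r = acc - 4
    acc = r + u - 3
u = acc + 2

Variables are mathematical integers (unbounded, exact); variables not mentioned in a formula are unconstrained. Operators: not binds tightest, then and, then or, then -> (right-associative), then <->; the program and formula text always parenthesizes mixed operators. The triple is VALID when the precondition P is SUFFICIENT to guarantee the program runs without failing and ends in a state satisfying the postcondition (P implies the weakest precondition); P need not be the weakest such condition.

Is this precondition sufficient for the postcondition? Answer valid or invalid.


Working backward. After the program, the postcondition not (2*r - u + 6 > -7) must hold; in canonical form it is not (2*r > u - 13).
Before u := acc + 2: not (2*r > acc - 11)
Then branch requires not (2*r > acc - 11); else branch requires not (acc > u - 10).
Before the if: ((acc <= 13 or 2*u > 4) -> (not (2*r > acc - 11))) and ((not (acc <= 13 or 2*u > 4)) -> (not (acc > u - 10)))
Before skip: ((acc <= 13 or 2*u > 4) -> (not (2*r > acc - 11))) and ((not (acc <= 13 or 2*u > 4)) -> (not (acc > u - 10)))
Before u := u - 9: ((acc <= 13 or 2*u > 22) -> (not (2*r > acc - 11))) and ((not (acc <= 13 or 2*u > 22)) -> (not (acc > u - 19)))
The weakest precondition is ((acc <= 13 or 2*u > 22) -> (not (2*r > acc - 11))) and ((not (acc <= 13 or 2*u > 22)) -> (not (acc > u - 19))).
Check whether ((acc <= 13 or 2*u > 22) -> (not (2*r > acc - 11))) and ((not (acc <= 14 or 2*u > 22)) -> (not (acc > u - 19))) implies it.
Countermodel: at the initial state acc = 14, r = 0, u = 0, the precondition holds but the weakest precondition fails.
Answer: invalid


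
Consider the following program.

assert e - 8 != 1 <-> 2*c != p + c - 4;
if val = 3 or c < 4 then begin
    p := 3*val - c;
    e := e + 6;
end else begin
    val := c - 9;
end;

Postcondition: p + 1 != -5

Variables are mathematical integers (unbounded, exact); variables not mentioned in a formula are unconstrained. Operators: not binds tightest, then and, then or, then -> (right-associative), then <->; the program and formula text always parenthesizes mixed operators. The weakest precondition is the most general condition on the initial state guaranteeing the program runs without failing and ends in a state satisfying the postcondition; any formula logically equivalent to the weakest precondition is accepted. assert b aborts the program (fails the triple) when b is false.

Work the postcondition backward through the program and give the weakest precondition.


Working backward. After the program, the postcondition p + 1 != -5 must hold; in canonical form it is p != -6.
Then branch requires 3*val != c - 6; else branch requires p != -6.
Before the if: ((val = 3 or c < 4) -> 3*val != c - 6) and ((not (val = 3 or c < 4)) -> p != -6)
Before assert e - 8 != 1 <-> 2*c != p + c - 4: (e != 9 <-> c != p - 4) and ((val = 3 or c < 4) -> 3*val != c - 6) and ((not (val = 3 or c < 4)) -> p != -6)
Answer: WP = (e != 9 <-> c != p - 4) and ((val = 3 or c < 4) -> 3*val != c - 6) and ((not (val = 3 or c < 4)) -> p != -6)


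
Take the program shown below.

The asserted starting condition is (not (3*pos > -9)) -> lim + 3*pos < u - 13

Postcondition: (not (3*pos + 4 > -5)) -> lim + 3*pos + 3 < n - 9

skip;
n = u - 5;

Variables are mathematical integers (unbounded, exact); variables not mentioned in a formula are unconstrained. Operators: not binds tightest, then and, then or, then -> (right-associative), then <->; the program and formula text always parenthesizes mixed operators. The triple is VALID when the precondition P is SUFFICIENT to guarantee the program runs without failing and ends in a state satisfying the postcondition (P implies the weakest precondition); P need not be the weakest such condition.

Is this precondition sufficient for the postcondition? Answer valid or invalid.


Working backward. After the program, the postcondition (not (3*pos + 4 > -5)) -> lim + 3*pos + 3 < n - 9 must hold; in canonical form it is (not (3*pos > -9)) -> lim + 3*pos < n - 12.
Before n := u - 5: (not (3*pos > -9)) -> lim + 3*pos < u - 17
Before skip: (not (3*pos > -9)) -> lim + 3*pos < u - 17
The weakest precondition is (not (3*pos > -9)) -> lim + 3*pos < u - 17.
Check whether (not (3*pos > -9)) -> lim + 3*pos < u - 13 implies it.
Countermodel: at the initial state lim = 0, pos = -3, u = 5, the precondition holds but the weakest precondition fails.
Answer: invalid


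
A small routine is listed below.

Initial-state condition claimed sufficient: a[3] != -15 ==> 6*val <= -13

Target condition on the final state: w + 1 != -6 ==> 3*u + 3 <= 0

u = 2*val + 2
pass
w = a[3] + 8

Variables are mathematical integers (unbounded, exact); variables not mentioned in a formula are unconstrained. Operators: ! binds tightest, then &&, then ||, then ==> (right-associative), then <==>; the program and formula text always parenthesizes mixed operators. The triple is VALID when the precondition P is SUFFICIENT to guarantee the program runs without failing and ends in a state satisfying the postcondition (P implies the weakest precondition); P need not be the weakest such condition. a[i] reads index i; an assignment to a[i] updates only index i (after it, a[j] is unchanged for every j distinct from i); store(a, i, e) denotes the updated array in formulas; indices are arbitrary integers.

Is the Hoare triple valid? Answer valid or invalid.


Working backward. After the program, the postcondition w + 1 != -6 ==> 3*u + 3 <= 0 must hold; in canonical form it is w != -7 ==> 3*u <= -3.
Before w := a[3] + 8: a[3] != -15 ==> 3*u <= -3
Before skip: a[3] != -15 ==> 3*u <= -3
Before u := 2*val + 2: a[3] != -15 ==> 6*val <= -9
The weakest precondition is a[3] != -15 ==> 6*val <= -9.
Check whether a[3] != -15 ==> 6*val <= -13 implies it.
Every state satisfying the precondition satisfies the weakest precondition: the implication holds.
Answer: valid


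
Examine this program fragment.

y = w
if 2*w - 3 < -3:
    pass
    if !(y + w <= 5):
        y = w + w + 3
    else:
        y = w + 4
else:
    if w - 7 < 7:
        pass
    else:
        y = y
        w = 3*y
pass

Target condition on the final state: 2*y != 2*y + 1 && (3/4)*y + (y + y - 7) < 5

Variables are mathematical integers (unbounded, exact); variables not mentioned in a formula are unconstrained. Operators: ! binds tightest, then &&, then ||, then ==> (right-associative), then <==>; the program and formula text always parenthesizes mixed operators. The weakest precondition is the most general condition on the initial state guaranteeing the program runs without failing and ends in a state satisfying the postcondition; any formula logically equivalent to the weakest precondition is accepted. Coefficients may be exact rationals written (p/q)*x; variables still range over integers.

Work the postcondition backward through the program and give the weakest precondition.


Working backward. After the program, the postcondition 2*y != 2*y + 1 && (3/4)*y + (y + y - 7) < 5 must hold; in canonical form it is (11/4)*y < 12.
Before skip: (11/4)*y < 12
Then branch requires ((!(w + y <= 5)) ==> (11/2)*w < 15/4) && (w + y <= 5 ==> (11/4)*w < 1); else branch requires (w < 14 ==> (11/4)*y < 12) && ((!(w < 14)) ==> (11/4)*y < 12).
Before the if: (2*w < 0 ==> (((!(w + y <= 5)) ==> (11/2)*w < 15/4) && (w + y <= 5 ==> (11/4)*w < 1))) && ((!(2*w < 0)) ==> ((w < 14 ==> (11/4)*y < 12) && ((!(w < 14)) ==> (11/4)*y < 12)))
Before y := w: (2*w < 0 ==> (((!(2*w <= 5)) ==> (11/2)*w < 15/4) && (2*w <= 5 ==> (11/4)*w < 1))) && ((!(2*w < 0)) ==> ((w < 14 ==> (11/4)*w < 12) && ((!(w < 14)) ==> (11/4)*w < 12)))
Answer: WP = (2*w < 0 ==> (((!(2*w <= 5)) ==> (11/2)*w < 15/4) && (2*w <= 5 ==> (11/4)*w < 1))) && ((!(2*w < 0)) ==> ((w < 14 ==> (11/4)*w < 12) && ((!(w < 14)) ==> (11/4)*w < 12)))


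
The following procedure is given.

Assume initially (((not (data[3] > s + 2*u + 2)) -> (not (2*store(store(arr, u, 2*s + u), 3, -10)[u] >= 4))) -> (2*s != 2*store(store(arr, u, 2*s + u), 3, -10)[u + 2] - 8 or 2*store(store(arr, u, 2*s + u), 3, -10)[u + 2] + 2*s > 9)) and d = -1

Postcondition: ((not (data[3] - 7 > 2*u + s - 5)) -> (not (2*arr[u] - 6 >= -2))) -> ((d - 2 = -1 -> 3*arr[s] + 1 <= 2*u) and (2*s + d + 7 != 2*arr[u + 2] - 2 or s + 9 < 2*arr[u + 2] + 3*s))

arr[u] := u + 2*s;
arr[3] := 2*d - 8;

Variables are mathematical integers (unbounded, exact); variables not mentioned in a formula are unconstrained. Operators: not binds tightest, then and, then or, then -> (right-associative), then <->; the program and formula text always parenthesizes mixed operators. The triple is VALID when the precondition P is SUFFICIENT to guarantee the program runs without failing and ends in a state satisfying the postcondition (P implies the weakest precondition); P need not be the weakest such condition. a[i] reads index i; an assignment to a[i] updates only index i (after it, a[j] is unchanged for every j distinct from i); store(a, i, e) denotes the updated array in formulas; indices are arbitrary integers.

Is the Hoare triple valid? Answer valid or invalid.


Working backward. After the program, the postcondition ((not (data[3] - 7 > 2*u + s - 5)) -> (not (2*arr[u] - 6 >= -2))) -> ((d - 2 = -1 -> 3*arr[s] + 1 <= 2*u) and (2*s + d + 7 != 2*arr[u + 2] - 2 or s + 9 < 2*arr[u + 2] + 3*s)) must hold; in canonical form it is ((not (data[3] > s + 2*u + 2)) -> (not (2*arr[u] >= 4))) -> ((d = 1 -> 3*arr[s] <= 2*u - 1) and (d + 2*s != 2*arr[u + 2] - 9 or 2*arr[u + 2] + 2*s > 9)).
Before arr[3] := 2*d - 8: ((not (data[3] > s + 2*u + 2)) -> (not (2*store(arr, 3, 2*d - 8)[u] >= 4))) -> ((d = 1 -> 3*store(arr, 3, 2*d - 8)[s] <= 2*u - 1) and (d + 2*s != 2*store(arr, 3, 2*d - 8)[u + 2] - 9 or 2*store(arr, 3, 2*d - 8)[u + 2] + 2*s > 9))
Before arr[u] := u + 2*s: ((not (data[3] > s + 2*u + 2)) -> (not (2*store(store(arr, u, 2*s + u), 3, 2*d - 8)[u] >= 4))) -> ((d = 1 -> 3*store(store(arr, u, 2*s + u), 3, 2*d - 8)[s] <= 2*u - 1) and (d + 2*s != 2*store(store(arr, u, 2*s + u), 3, 2*d - 8)[u + 2] - 9 or 2*store(store(arr, u, 2*s + u), 3, 2*d - 8)[u + 2] + 2*s > 9))
The weakest precondition is ((not (data[3] > s + 2*u + 2)) -> (not (2*store(store(arr, u, 2*s + u), 3, 2*d - 8)[u] >= 4))) -> ((d = 1 -> 3*store(store(arr, u, 2*s + u), 3, 2*d - 8)[s] <= 2*u - 1) and (d + 2*s != 2*store(store(arr, u, 2*s + u), 3, 2*d - 8)[u + 2] - 9 or 2*store(store(arr, u, 2*s + u), 3, 2*d - 8)[u + 2] + 2*s > 9)).
Check whether (((not (data[3] > s + 2*u + 2)) -> (not (2*store(store(arr, u, 2*s + u), 3, -10)[u] >= 4))) -> (2*s != 2*store(store(arr, u, 2*s + u), 3, -10)[u + 2] - 8 or 2*store(store(arr, u, 2*s + u), 3, -10)[u + 2] + 2*s > 9)) and d = -1 implies it.
Every state satisfying the precondition satisfies the weakest precondition: the implication holds.
Answer: valid


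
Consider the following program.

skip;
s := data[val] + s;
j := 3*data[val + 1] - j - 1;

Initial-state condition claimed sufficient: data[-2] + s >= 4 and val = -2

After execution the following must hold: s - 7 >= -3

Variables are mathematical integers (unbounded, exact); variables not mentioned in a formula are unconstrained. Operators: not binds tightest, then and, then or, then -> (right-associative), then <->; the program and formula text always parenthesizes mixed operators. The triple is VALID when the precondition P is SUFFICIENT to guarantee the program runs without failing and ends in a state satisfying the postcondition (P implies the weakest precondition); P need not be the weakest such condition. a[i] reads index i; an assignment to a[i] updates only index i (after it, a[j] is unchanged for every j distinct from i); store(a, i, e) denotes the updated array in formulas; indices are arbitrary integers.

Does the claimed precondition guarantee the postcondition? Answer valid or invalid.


Working backward. After the program, the postcondition s - 7 >= -3 must hold; in canonical form it is s >= 4.
Before j := 3*data[val + 1] - j - 1: s >= 4
Before s := data[val] + s: data[val] + s >= 4
Before skip: data[val] + s >= 4
The weakest precondition is data[val] + s >= 4.
Check whether data[-2] + s >= 4 and val = -2 implies it.
Every state satisfying the precondition satisfies the weakest precondition: the implication holds.
Answer: valid


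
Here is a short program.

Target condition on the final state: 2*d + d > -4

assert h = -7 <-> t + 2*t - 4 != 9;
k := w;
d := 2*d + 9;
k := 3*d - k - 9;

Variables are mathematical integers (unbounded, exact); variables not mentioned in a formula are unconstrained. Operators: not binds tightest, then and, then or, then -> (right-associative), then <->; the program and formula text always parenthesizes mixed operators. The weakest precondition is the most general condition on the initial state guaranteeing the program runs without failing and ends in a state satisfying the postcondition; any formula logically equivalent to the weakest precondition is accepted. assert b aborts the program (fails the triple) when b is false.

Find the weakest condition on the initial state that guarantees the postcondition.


Working backward. After the program, the postcondition 2*d + d > -4 must hold; in canonical form it is 3*d > -4.
Before k := 3*d - k - 9: 3*d > -4
Before d := 2*d + 9: 6*d > -31
Before k := w: 6*d > -31
Before assert h = -7 <-> t + 2*t - 4 != 9: (h = -7 <-> 3*t != 13) and 6*d > -31
Answer: WP = (h = -7 <-> 3*t != 13) and 6*d > -31


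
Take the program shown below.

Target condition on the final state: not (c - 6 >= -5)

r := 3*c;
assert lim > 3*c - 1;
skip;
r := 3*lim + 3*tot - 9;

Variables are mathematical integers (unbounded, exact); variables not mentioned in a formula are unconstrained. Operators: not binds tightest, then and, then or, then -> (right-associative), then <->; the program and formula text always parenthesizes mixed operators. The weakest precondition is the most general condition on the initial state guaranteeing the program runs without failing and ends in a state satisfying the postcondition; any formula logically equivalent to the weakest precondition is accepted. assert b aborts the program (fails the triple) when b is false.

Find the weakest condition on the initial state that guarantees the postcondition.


Working backward. After the program, the postcondition not (c - 6 >= -5) must hold; in canonical form it is not (c >= 1).
Before r := 3*lim + 3*tot - 9: not (c >= 1)
Before skip: not (c >= 1)
Before assert lim > 3*c - 1: lim > 3*c - 1 and (not (c >= 1))
Before r := 3*c: lim > 3*c - 1 and (not (c >= 1))
Answer: WP = lim > 3*c - 1 and (not (c >= 1))


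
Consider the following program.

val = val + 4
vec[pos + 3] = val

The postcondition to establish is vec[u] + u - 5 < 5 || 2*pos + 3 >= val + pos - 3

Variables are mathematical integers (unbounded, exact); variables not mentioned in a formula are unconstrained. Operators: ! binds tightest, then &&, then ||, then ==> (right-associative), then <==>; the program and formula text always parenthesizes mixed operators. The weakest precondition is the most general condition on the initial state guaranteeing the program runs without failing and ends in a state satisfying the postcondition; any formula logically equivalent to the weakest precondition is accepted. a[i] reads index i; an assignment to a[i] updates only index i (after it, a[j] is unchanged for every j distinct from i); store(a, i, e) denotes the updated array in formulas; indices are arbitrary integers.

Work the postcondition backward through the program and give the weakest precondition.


Working backward. After the program, the postcondition vec[u] + u - 5 < 5 || 2*pos + 3 >= val + pos - 3 must hold; in canonical form it is vec[u] + u < 10 || pos >= val - 6.
Before vec[pos + 3] := val: store(vec, pos + 3, val)[u] + u < 10 || pos >= val - 6
Before val := val + 4: store(vec, pos + 3, val + 4)[u] + u < 10 || pos >= val - 2
Answer: WP = store(vec, pos + 3, val + 4)[u] + u < 10 || pos >= val - 2


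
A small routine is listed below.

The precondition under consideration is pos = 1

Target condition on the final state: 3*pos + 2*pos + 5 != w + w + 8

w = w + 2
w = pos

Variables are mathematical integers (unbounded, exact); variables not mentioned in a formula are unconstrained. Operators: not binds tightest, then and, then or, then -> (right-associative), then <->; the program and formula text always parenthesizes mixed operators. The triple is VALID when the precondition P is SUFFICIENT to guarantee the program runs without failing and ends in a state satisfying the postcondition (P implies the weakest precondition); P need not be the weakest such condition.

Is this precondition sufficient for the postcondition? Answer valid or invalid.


Working backward. After the program, the postcondition 3*pos + 2*pos + 5 != w + w + 8 must hold; in canonical form it is 5*pos != 2*w + 3.
Before w := pos: 3*pos != 3
Before w := w + 2: 3*pos != 3
The weakest precondition is 3*pos != 3.
Check whether pos = 1 implies it.
Countermodel: at the initial state pos = 1, the precondition holds but the weakest precondition fails.
Answer: invalid


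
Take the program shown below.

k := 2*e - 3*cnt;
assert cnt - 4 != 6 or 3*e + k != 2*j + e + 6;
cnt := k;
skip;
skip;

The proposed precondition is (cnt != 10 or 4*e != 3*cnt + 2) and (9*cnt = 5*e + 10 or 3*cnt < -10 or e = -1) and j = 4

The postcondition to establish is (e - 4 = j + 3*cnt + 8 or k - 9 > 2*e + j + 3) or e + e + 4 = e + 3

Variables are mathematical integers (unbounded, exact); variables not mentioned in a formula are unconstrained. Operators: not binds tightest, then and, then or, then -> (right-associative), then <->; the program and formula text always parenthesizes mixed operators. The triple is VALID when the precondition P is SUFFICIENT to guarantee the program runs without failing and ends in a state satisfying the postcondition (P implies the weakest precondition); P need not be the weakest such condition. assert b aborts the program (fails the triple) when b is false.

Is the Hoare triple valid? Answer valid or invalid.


Working backward. After the program, the postcondition (e - 4 = j + 3*cnt + 8 or k - 9 > 2*e + j + 3) or e + e + 4 = e + 3 must hold; in canonical form it is e = 3*cnt + j + 12 or k > 2*e + j + 12 or e = -1.
Before skip: e = 3*cnt + j + 12 or k > 2*e + j + 12 or e = -1
Before skip: e = 3*cnt + j + 12 or k > 2*e + j + 12 or e = -1
Before cnt := k: e = j + 3*k + 12 or k > 2*e + j + 12 or e = -1
Before assert cnt - 4 != 6 or 3*e + k != 2*j + e + 6: (cnt != 10 or 2*e + k != 2*j + 6) and (e = j + 3*k + 12 or k > 2*e + j + 12 or e = -1)
Before k := 2*e - 3*cnt: (cnt != 10 or 4*e != 3*cnt + 2*j + 6) and (9*cnt = 5*e + j + 12 or 3*cnt + j < -12 or e = -1)
The weakest precondition is (cnt != 10 or 4*e != 3*cnt + 2*j + 6) and (9*cnt = 5*e + j + 12 or 3*cnt + j < -12 or e = -1).
Check whether (cnt != 10 or 4*e != 3*cnt + 2) and (9*cnt = 5*e + 10 or 3*cnt < -10 or e = -1) and j = 4 implies it.
Countermodel: at the initial state cnt = -4, e = 9, j = 4, the precondition holds but the weakest precondition fails.
Answer: invalid


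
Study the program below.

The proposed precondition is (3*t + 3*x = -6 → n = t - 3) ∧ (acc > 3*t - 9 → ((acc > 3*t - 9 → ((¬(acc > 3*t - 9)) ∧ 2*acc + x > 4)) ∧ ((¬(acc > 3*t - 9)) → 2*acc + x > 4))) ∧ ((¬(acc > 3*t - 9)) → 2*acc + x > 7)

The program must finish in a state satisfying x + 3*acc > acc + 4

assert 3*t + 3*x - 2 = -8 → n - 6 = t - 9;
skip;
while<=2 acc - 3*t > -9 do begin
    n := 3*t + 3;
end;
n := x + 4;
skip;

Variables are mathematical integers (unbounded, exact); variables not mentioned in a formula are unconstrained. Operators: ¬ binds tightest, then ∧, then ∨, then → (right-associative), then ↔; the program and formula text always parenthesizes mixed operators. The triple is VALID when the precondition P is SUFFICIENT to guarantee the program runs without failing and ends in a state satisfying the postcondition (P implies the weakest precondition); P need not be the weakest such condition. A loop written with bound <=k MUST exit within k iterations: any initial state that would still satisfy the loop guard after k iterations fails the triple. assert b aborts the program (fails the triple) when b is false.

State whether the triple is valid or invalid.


Working backward. After the program, the postcondition x + 3*acc > acc + 4 must hold; in canonical form it is 2*acc + x > 4.
Before skip: 2*acc + x > 4
Before n := x + 4: 2*acc + x > 4
Before the loop (bound <=2), unroll the exhaustion recursion (WP_0 = exit-now case; WP_j = one more guarded iteration, up to j = 2):
  WP_0: (¬(acc > 3*t - 9)) ∧ 2*acc + x > 4
  WP_1: (acc > 3*t - 9 → ((¬(acc > 3*t - 9)) ∧ 2*acc + x > 4)) ∧ ((¬(acc > 3*t - 9)) → 2*acc + x > 4)
  WP_2: (acc > 3*t - 9 → ((acc > 3*t - 9 → ((¬(acc > 3*t - 9)) ∧ 2*acc + x > 4)) ∧ ((¬(acc > 3*t - 9)) → 2*acc + x > 4))) ∧ ((¬(acc > 3*t - 9)) → 2*acc + x > 4)
So before the loop: (acc > 3*t - 9 → ((acc > 3*t - 9 → ((¬(acc > 3*t - 9)) ∧ 2*acc + x > 4)) ∧ ((¬(acc > 3*t - 9)) → 2*acc + x > 4))) ∧ ((¬(acc > 3*t - 9)) → 2*acc + x > 4)
Before skip: (acc > 3*t - 9 → ((acc > 3*t - 9 → ((¬(acc > 3*t - 9)) ∧ 2*acc + x > 4)) ∧ ((¬(acc > 3*t - 9)) → 2*acc + x > 4))) ∧ ((¬(acc > 3*t - 9)) → 2*acc + x > 4)
Before assert 3*t + 3*x - 2 = -8 → n - 6 = t - 9: (3*t + 3*x = -6 → n = t - 3) ∧ (acc > 3*t - 9 → ((acc > 3*t - 9 → ((¬(acc > 3*t - 9)) ∧ 2*acc + x > 4)) ∧ ((¬(acc > 3*t - 9)) → 2*acc + x > 4))) ∧ ((¬(acc > 3*t - 9)) → 2*acc + x > 4)
The weakest precondition is (3*t + 3*x = -6 → n = t - 3) ∧ (acc > 3*t - 9 → ((acc > 3*t - 9 → ((¬(acc > 3*t - 9)) ∧ 2*acc + x > 4)) ∧ ((¬(acc > 3*t - 9)) → 2*acc + x > 4))) ∧ ((¬(acc > 3*t - 9)) → 2*acc + x > 4).
Check whether (3*t + 3*x = -6 → n = t - 3) ∧ (acc > 3*t - 9 → ((acc > 3*t - 9 → ((¬(acc > 3*t - 9)) ∧ 2*acc + x > 4)) ∧ ((¬(acc > 3*t - 9)) → 2*acc + x > 4))) ∧ ((¬(acc > 3*t - 9)) → 2*acc + x > 7) implies it.
Every state satisfying the precondition satisfies the weakest precondition: the implication holds.
Answer: valid


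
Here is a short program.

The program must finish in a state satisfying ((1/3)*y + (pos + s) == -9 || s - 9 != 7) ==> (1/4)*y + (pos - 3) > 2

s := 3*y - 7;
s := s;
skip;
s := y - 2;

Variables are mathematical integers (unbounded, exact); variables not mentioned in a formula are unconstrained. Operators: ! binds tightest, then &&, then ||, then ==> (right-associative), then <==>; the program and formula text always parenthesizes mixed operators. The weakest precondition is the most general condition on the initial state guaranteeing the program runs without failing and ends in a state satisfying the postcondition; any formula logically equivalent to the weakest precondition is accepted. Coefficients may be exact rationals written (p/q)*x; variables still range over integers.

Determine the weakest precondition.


Working backward. After the program, the postcondition ((1/3)*y + (pos + s) == -9 || s - 9 != 7) ==> (1/4)*y + (pos - 3) > 2 must hold; in canonical form it is (pos + s + (1/3)*y == -9 || s != 16) ==> pos + (1/4)*y > 5.
Before s := y - 2: (pos + (4/3)*y == -7 || y != 18) ==> pos + (1/4)*y > 5
Before skip: (pos + (4/3)*y == -7 || y != 18) ==> pos + (1/4)*y > 5
Before s := s: (pos + (4/3)*y == -7 || y != 18) ==> pos + (1/4)*y > 5
Before s := 3*y - 7: (pos + (4/3)*y == -7 || y != 18) ==> pos + (1/4)*y > 5
Answer: WP = (pos + (4/3)*y == -7 || y != 18) ==> pos + (1/4)*y > 5


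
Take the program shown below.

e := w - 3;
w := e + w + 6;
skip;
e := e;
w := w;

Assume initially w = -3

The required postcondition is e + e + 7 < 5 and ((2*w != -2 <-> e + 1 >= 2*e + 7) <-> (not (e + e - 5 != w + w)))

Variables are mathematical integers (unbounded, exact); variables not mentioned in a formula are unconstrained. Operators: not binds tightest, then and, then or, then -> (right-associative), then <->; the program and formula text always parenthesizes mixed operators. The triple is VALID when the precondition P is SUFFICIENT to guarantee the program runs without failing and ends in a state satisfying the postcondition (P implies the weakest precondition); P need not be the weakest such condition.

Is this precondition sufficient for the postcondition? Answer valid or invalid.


Working backward. After the program, the postcondition e + e + 7 < 5 and ((2*w != -2 <-> e + 1 >= 2*e + 7) <-> (not (e + e - 5 != w + w))) must hold; in canonical form it is 2*e < -2 and ((2*w != -2 <-> e <= -6) <-> (not (2*e != 2*w + 5))).
Before w := w: 2*e < -2 and ((2*w != -2 <-> e <= -6) <-> (not (2*e != 2*w + 5)))
Before e := e: 2*e < -2 and ((2*w != -2 <-> e <= -6) <-> (not (2*e != 2*w + 5)))
Before skip: 2*e < -2 and ((2*w != -2 <-> e <= -6) <-> (not (2*e != 2*w + 5)))
Before w := e + w + 6: 2*e < -2 and ((2*e + 2*w != -14 <-> e <= -6) <-> (not (2*w != -17)))
Before e := w - 3: 2*w < 4 and ((4*w != -8 <-> w <= -3) <-> (not (2*w != -17)))
The weakest precondition is 2*w < 4 and ((4*w != -8 <-> w <= -3) <-> (not (2*w != -17))).
Check whether w = -3 implies it.
Countermodel: at the initial state w = -3, the precondition holds but the weakest precondition fails.
Answer: invalid


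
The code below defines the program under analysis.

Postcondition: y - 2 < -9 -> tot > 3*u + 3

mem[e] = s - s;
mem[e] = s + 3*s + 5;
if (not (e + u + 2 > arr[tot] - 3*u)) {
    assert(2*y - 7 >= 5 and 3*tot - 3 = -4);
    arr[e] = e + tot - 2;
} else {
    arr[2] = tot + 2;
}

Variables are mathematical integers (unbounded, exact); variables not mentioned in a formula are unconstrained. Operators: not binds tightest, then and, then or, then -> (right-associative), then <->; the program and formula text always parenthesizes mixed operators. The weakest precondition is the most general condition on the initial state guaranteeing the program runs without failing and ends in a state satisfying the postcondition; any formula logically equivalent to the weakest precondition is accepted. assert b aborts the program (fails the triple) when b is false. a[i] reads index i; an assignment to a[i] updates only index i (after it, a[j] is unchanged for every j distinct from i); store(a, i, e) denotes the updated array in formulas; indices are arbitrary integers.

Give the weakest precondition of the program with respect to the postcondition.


Working backward. After the program, the postcondition y - 2 < -9 -> tot > 3*u + 3 must hold; in canonical form it is y < -7 -> tot > 3*u + 3.
Then branch requires 2*y >= 12 and 3*tot = -1 and (y < -7 -> tot > 3*u + 3); else branch requires y < -7 -> tot > 3*u + 3.
Before the if: ((not (e + 4*u > arr[tot] - 2)) -> (2*y >= 12 and 3*tot = -1 and (y < -7 -> tot > 3*u + 3))) and (e + 4*u > arr[tot] - 2 -> (y < -7 -> tot > 3*u + 3))
Before mem[e] := s + 3*s + 5: ((not (e + 4*u > arr[tot] - 2)) -> (2*y >= 12 and 3*tot = -1 and (y < -7 -> tot > 3*u + 3))) and (e + 4*u > arr[tot] - 2 -> (y < -7 -> tot > 3*u + 3))
Before mem[e] := s - s: ((not (e + 4*u > arr[tot] - 2)) -> (2*y >= 12 and 3*tot = -1 and (y < -7 -> tot > 3*u + 3))) and (e + 4*u > arr[tot] - 2 -> (y < -7 -> tot > 3*u + 3))
Answer: WP = ((not (e + 4*u > arr[tot] - 2)) -> (2*y >= 12 and 3*tot = -1 and (y < -7 -> tot > 3*u + 3))) and (e + 4*u > arr[tot] - 2 -> (y < -7 -> tot > 3*u + 3))


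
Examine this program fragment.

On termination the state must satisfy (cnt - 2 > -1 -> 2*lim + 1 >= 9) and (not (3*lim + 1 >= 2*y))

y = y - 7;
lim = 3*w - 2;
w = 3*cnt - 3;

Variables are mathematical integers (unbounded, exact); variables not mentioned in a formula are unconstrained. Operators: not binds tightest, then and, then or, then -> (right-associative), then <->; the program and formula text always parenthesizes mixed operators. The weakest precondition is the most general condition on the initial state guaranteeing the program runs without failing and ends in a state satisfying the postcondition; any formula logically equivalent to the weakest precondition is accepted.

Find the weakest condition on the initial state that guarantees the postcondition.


Working backward. After the program, the postcondition (cnt - 2 > -1 -> 2*lim + 1 >= 9) and (not (3*lim + 1 >= 2*y)) must hold; in canonical form it is (cnt > 1 -> 2*lim >= 8) and (not (3*lim >= 2*y - 1)).
Before w := 3*cnt - 3: (cnt > 1 -> 2*lim >= 8) and (not (3*lim >= 2*y - 1))
Before lim := 3*w - 2: (cnt > 1 -> 6*w >= 12) and (not (9*w >= 2*y + 5))
Before y := y - 7: (cnt > 1 -> 6*w >= 12) and (not (9*w >= 2*y - 9))
Answer: WP = (cnt > 1 -> 6*w >= 12) and (not (9*w >= 2*y - 9))


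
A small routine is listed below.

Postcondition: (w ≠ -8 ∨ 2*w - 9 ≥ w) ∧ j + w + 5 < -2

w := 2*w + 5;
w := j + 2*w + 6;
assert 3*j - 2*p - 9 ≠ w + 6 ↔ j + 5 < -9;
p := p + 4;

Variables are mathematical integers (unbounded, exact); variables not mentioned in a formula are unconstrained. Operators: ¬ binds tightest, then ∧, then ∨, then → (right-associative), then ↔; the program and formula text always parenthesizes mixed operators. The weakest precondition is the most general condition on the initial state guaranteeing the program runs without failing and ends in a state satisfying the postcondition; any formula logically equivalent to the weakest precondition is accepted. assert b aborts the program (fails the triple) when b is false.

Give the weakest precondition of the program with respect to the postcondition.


Working backward. After the program, the postcondition (w ≠ -8 ∨ 2*w - 9 ≥ w) ∧ j + w + 5 < -2 must hold; in canonical form it is (w ≠ -8 ∨ w ≥ 9) ∧ j + w < -7.
Before p := p + 4: (w ≠ -8 ∨ w ≥ 9) ∧ j + w < -7
Before assert 3*j - 2*p - 9 ≠ w + 6 ↔ j + 5 < -9: (3*j ≠ 2*p + w + 15 ↔ j < -14) ∧ (w ≠ -8 ∨ w ≥ 9) ∧ j + w < -7
Before w := j + 2*w + 6: (2*j ≠ 2*p + 2*w + 21 ↔ j < -14) ∧ (j + 2*w ≠ -14 ∨ j + 2*w ≥ 3) ∧ 2*j + 2*w < -13
Before w := 2*w + 5: (2*j ≠ 2*p + 4*w + 31 ↔ j < -14) ∧ (j + 4*w ≠ -24 ∨ j + 4*w ≥ -7) ∧ 2*j + 4*w < -23
Answer: WP = (2*j ≠ 2*p + 4*w + 31 ↔ j < -14) ∧ (j + 4*w ≠ -24 ∨ j + 4*w ≥ -7) ∧ 2*j + 4*w < -23


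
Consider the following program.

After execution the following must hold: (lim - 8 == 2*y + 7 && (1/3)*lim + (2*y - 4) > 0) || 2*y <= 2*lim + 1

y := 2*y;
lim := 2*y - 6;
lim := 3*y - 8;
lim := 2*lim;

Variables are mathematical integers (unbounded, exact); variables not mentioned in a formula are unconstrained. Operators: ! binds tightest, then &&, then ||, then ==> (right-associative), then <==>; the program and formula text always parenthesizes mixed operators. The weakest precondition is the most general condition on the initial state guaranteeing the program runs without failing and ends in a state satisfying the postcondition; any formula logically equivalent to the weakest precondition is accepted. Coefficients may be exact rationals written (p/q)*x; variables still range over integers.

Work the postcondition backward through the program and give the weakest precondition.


Working backward. After the program, the postcondition (lim - 8 == 2*y + 7 && (1/3)*lim + (2*y - 4) > 0) || 2*y <= 2*lim + 1 must hold; in canonical form it is (lim == 2*y + 15 && (1/3)*lim + 2*y > 4) || 2*y <= 2*lim + 1.
Before lim := 2*lim: (2*lim == 2*y + 15 && (2/3)*lim + 2*y > 4) || 2*y <= 4*lim + 1
Before lim := 3*y - 8: (4*y == 31 && 4*y > 28/3) || 10*y >= 31
Before lim := 2*y - 6: (4*y == 31 && 4*y > 28/3) || 10*y >= 31
Before y := 2*y: (8*y == 31 && 8*y > 28/3) || 20*y >= 31
Answer: WP = (8*y == 31 && 8*y > 28/3) || 20*y >= 31


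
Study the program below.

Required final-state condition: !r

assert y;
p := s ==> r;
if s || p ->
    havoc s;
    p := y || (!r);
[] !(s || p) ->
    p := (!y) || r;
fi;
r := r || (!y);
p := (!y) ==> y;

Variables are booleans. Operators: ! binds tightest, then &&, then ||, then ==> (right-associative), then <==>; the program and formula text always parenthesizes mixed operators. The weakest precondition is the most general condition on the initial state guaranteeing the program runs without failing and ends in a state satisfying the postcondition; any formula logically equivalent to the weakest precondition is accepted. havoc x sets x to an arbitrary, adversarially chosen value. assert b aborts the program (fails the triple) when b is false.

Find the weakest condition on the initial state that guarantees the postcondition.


Working backward. After the program, !r must hold.
Before p := (!y) ==> y: !r
Before r := r || (!y): !(r || (!y))
Then branch requires !(r || (!y)); else branch requires !(r || (!y)).
Before the if: ((s || p) ==> (!(r || (!y)))) && ((!(s || p)) ==> (!(r || (!y))))
Before p := s ==> r: ((s || (s ==> r)) ==> (!(r || (!y)))) && ((!(s || (s ==> r))) ==> (!(r || (!y))))
Before assert y: y && ((s || (s ==> r)) ==> (!(r || (!y)))) && ((!(s || (s ==> r))) ==> (!(r || (!y))))
Answer: WP = y && ((s || (s ==> r)) ==> (!(r || (!y)))) && ((!(s || (s ==> r))) ==> (!(r || (!y))))
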